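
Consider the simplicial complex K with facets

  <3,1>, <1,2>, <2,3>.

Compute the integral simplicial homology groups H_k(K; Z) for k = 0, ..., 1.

H_0 = Z,  H_1 = Z.

Take the total order 1 < 2 < 3 on the vertex set. Then K (dimension 1) consists of the simplices:

  0-simplices (3): [1], [2], [3]
  1-simplices (3): [1,2], [1,3], [2,3]

so the chain groups are C_0 ≅ Z^3, C_1 ≅ Z^3.

Boundary ∂_1: C_1 → C_0 is given by ∂[p,q] = [q] − [p]. For instance
  ∂[2,3] = [3] − [2].
The 3×3 boundary matrix has rank 2 and Smith normal form diag(1,1).

From H_k ≅ ker(∂_k) / im(∂_{k+1}) we obtain:

  H_0: rank C_0 − rank ∂_1 = 3 − 2 = 1, and the invariant factors of ∂_1 are all 1, so H_0 ≅ Z.
  H_1: rank ker ∂_1 − rank ∂_2 = (3 − 2) − 0 = 1, and there is no ∂_2, so H_1 ≅ Z.

As a check, the Euler characteristic is 3 − 3 = 0, which agrees with 1 − 1 = 0.
(K is a triangulation of the circle S^1.)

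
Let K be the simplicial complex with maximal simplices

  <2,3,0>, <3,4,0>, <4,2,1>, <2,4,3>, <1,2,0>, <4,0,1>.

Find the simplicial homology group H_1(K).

K has 5 vertices, 9 edges, 6 triangles.
rank ∂_1 = 4, rank ∂_2 = 5 ⇒ b_1 = 9 − 4 − 5 = 0; all invariant factors of ∂_2 are 1 so no torsion. So H_1 ≅ 0.

H_1 ≅ 0.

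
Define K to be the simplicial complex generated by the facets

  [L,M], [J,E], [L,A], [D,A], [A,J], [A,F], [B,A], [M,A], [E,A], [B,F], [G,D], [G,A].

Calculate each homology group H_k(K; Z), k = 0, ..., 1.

H_0 = Z,  H_1 = Z^4.

We work with the vertex ordering A < B < D < E < F < G < J < L < M. The simplices of K, each written with vertices in increasing order, are:

  0-simplices (9): A, B, D, E, F, G, J, L, M
  1-simplices (12): AB, AD, AE, AF, AG, AJ, AL, AM, BF, DG, EJ, LM

giving chain groups C_0 ≅ Z^9, C_1 ≅ Z^12.

∂_1: C_1 → C_0 maps an edge to its endpoints' difference, ∂[p,q] = q − p. For instance
  ∂AG = G − A.
As a 9×12 matrix over Z this has rank 8, with invariant factors (1,1,1,1,1,1,1,1).

Reading off H_k = ker ∂_k / im ∂_{k+1}:

  H_0: rank C_0 − rank ∂_1 = 9 − 8 = 1, and the invariant factors of ∂_1 are all 1, so H_0 = Z.
  H_1: rank ker ∂_1 − rank ∂_2 = (12 − 8) − 0 = 4, and there is no ∂_2, so H_1 = Z^4.

As a check, the Euler characteristic is 9 − 12 = -3, which agrees with 1 − 4 = -3.
(K is a triangulation of a wedge of 4 circles.)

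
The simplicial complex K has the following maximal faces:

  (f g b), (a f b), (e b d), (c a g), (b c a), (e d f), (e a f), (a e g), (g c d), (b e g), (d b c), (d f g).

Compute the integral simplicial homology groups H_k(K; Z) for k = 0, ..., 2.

Fix the vertex order a < b < c < d < e < f < g and write every simplex with vertices in increasing order. Then dim K = 2 and the simplices of K are:

  0-simplices (7): a, b, c, d, e, f, g
  1-simplices (18): ab, ac, ae, af, ag, bc, bd, be, bf, bg, cd, cg, de, df, dg, ef, eg, fg
  2-simplices (12): abc, abf, acg, aef, aeg, bcd, bde, beg, bfg, cdg, def, dfg

giving chain groups C_0 ≅ Z^7, C_1 ≅ Z^18, C_2 ≅ Z^12.

Boundary ∂_1: C_1 → C_0 is given by ∂[p,q] = [q] − [p]. For instance
  ∂fg = g − f.
This gives a 7×18 integer matrix of rank 6; reducing to Smith normal form yields diagonal entries (1,1,1,1,1,1).

∂_2: C_2 → C_1 sends each 2-simplex [p,q,r] to [q,r] − [p,r] + [p,q]. For instance
  ∂aef = ef − af + ae,
  ∂def = ef − df + de.
As a 18×12 matrix over Z this has rank 12, with invariant factors (1,1,1,1,1,1,1,1,1,1,1,2).

Reading off H_k = ker ∂_k / im ∂_{k+1}:

  H_0: rank C_0 − rank ∂_1 = 7 − 6 = 1, and the invariant factors of ∂_1 are all 1, so H_0 = Z.
  H_1: rank ker ∂_1 − rank ∂_2 = (18 − 6) − 12 = 0, and ∂_2 has invariant factor 2 > 1, so H_1 = Z/2.
  H_2: rank ker ∂_2 − rank ∂_3 = (12 − 12) − 0 = 0, and there is no ∂_3, so H_2 = 0.

As a check, the Euler characteristic is 7 − 18 + 12 = 1, which agrees with 1 − 0 + 0 = 1.

H_0 = Z,  H_1 = Z/2,  H_2 = 0.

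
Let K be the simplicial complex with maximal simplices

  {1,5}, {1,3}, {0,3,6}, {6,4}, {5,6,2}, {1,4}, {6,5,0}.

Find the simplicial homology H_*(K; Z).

We work with the vertex ordering 0 < 1 < 2 < 3 < 4 < 5 < 6. The simplices of K, each written with vertices in increasing order, are:

  0-simplices (7): [0], [1], [2], [3], [4], [5], [6]
  1-simplices (11): [0,3], [0,5], [0,6], [1,3], [1,4], [1,5], [2,5], [2,6], [3,6], [4,6], [5,6]
  2-simplices (3): [0,3,6], [0,5,6], [2,5,6]

so the chain groups are C_0 ≅ Z^7, C_1 ≅ Z^11, C_2 ≅ Z^3.

The boundary map ∂_1: C_1 → C_0 sends each edge [p,q] (with p < q) to q − p. For instance
  ∂[3,6] = [6] − [3].
This gives a 7×11 integer matrix of rank 6; reducing to Smith normal form yields diagonal entries (1,1,1,1,1,1).

Boundary ∂_2: C_2 → C_1 acts by ∂[p,q,r] = [q,r] − [p,r] + [p,q]. For instance
  ∂[2,5,6] = [5,6] − [2,6] + [2,5],
  ∂[0,3,6] = [3,6] − [0,6] + [0,3].
This gives a 11×3 integer matrix of rank 3; reducing to Smith normal form yields diagonal entries (1,1,1).

Now H_k = ker ∂_k / im ∂_{k+1}, so:

  H_0: rank C_0 − rank ∂_1 = 7 − 6 = 1, and the invariant factors of ∂_1 are all 1, so H_0 ≅ Z.
  H_1: rank ker ∂_1 − rank ∂_2 = (11 − 6) − 3 = 2, and the invariant factors of ∂_2 are all 1, so H_1 ≅ Z^2.
  H_2: rank ker ∂_2 − rank ∂_3 = (3 − 3) − 0 = 0, and there is no ∂_3, so H_2 ≅ 0.

H_0 = Z,  H_1 = Z^2,  H_2 = 0.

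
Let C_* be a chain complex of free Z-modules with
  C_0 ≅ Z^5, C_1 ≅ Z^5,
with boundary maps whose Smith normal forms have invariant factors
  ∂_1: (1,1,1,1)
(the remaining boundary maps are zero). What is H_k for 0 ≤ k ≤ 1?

H_0: b_0 = 5 − 0 − 4 = 1; torsion from ∂_1 factors > 1: none. So H_0 ≅ Z.
H_1: b_1 = 5 − 4 − 0 = 1; torsion from ∂_2 factors > 1: none. So H_1 ≅ Z.

H_0 ≅ Z,  H_1 ≅ Z.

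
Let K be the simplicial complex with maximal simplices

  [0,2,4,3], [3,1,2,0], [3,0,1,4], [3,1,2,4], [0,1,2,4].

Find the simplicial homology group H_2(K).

We work with the vertex ordering 0 < 1 < 2 < 3 < 4. The simplices of K, each written with vertices in increasing order, are:

  0-simplices (5): [0], [1], [2], [3], [4]
  1-simplices (10): [0,1], [0,2], [0,3], [0,4], [1,2], [1,3], [1,4], [2,3], [2,4], [3,4]
  2-simplices (10): [0,1,2], [0,1,3], [0,1,4], [0,2,3], [0,2,4], [0,3,4], [1,2,3], [1,2,4], [1,3,4], [2,3,4]
  3-simplices (5): [0,1,2,3], [0,1,2,4], [0,1,3,4], [0,2,3,4], [1,2,3,4]

so the chain groups are C_0 ≅ Z^5, C_1 ≅ Z^10, C_2 ≅ Z^10, C_3 ≅ Z^5.

Boundary ∂_1: C_1 → C_0 sends each edge [p,q] (with p < q) to q − p.
As a 5×10 matrix over Z this has rank 4, with invariant factors (1,1,1,1).

The boundary map ∂_2: C_2 → C_1 sends each 2-simplex [p,q,r] to [q,r] − [p,r] + [p,q]. For instance
  ∂[2,3,4] = [3,4] − [2,4] + [2,3],
  ∂[0,1,2] = [1,2] − [0,2] + [0,1].
The 10×10 boundary matrix has rank 6 and Smith normal form diag(1,1,1,1,1,1).

The boundary map ∂_3: C_3 → C_2 sends each 3-simplex σ to the alternating sum Σ_i (−1)^i (σ with its i-th vertex removed). For instance
  ∂[0,1,3,4] = [1,3,4] − [0,3,4] + [0,1,4] − [0,1,3],
  ∂[0,2,3,4] = [2,3,4] − [0,3,4] + [0,2,4] − [0,2,3].
The resulting 10×5 matrix has rank 4, and its Smith normal form has invariant factors (1,1,1,1).

Computing H_k = (kernel of ∂_k) / (image of ∂_{k+1}):

  H_2: rank ker ∂_2 − rank ∂_3 = (10 − 6) − 4 = 0, and the invariant factors of ∂_3 are all 1, so H_2 ≅ 0.

H_2 = 0.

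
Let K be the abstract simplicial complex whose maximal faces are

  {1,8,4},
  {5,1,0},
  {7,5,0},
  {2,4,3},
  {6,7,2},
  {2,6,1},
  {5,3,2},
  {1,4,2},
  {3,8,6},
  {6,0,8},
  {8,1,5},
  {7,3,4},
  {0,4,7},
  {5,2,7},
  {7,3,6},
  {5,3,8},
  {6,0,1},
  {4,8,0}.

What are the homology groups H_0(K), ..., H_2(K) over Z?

Order the vertices as 0 < 1 < 2 < 3 < 4 < 5 < 6 < 7 < 8. Listing each simplex with vertices in this order, K has dimension 2 with simplices:

  0-simplices (9): [0], [1], [2], [3], [4], [5], [6], [7], [8]
  1-simplices (27): (27 of them)
  2-simplices (18): [0,1,5], [0,1,6], [0,4,7], [0,4,8], [0,5,7], [0,6,8], [1,2,4], [1,2,6], [1,4,8], [1,5,8], [2,3,4], [2,3,5], [2,5,7], [2,6,7], [3,4,7], [3,5,8], [3,6,7], [3,6,8]

Hence C_0 ≅ Z^9, C_1 ≅ Z^27, C_2 ≅ Z^18.

The boundary map ∂_1: C_1 → C_0 is given by ∂[p,q] = [q] − [p]. For instance
  ∂[6,8] = [8] − [6].
The resulting 9×27 matrix has rank 8, and its Smith normal form has invariant factors (1,1,1,1,1,1,1,1).

∂_2: C_2 → C_1 sends each 2-simplex [p,q,r] to [q,r] − [p,r] + [p,q]. For instance
  ∂[0,5,7] = [5,7] − [0,7] + [0,5],
  ∂[3,4,7] = [4,7] − [3,7] + [3,4].
The resulting 27×18 matrix has rank 18, and its Smith normal form has invariant factors (1,1,1,1,1,1,1,1,1,1,1,1,1,1,1,1,1,2).

Computing H_k = (kernel of ∂_k) / (image of ∂_{k+1}):

  H_0: rank C_0 − rank ∂_1 = 9 − 8 = 1, and the invariant factors of ∂_1 are all 1, so H_0 = Z.
  H_1: rank ker ∂_1 − rank ∂_2 = (27 − 8) − 18 = 1, and ∂_2 has invariant factor 2 > 1, so H_1 = Z ⊕ Z/2Z.
  H_2: rank ker ∂_2 − rank ∂_3 = (18 − 18) − 0 = 0, and there is no ∂_3, so H_2 = 0.

As a check, the Euler characteristic is 9 − 27 + 18 = 0, which agrees with 1 − 1 + 0 = 0.

H_0 = Z,  H_1 = Z ⊕ Z/2Z,  H_2 = 0.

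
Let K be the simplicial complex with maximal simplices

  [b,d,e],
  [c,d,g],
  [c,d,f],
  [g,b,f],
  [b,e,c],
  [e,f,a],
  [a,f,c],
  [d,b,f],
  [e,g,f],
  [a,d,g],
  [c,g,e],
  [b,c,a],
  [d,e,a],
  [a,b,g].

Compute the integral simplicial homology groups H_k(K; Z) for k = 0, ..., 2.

H_0 ≅ Z,  H_1 ≅ Z^2,  H_2 ≅ Z.

We work with the vertex ordering a < b < c < d < e < f < g. The simplices of K, each written with vertices in increasing order, are:

  0-simplices (7): a, b, c, d, e, f, g
  1-simplices (21): ab, ac, ad, ae, af, ag, bc, bd, be, bf, bg, cd, ce, cf, cg, de, df, dg, ef, eg, fg
  2-simplices (14): abc, abg, acf, ade, adg, aef, bce, bde, bdf, bfg, cdf, cdg, ceg, efg

giving chain groups C_0 ≅ Z^7, C_1 ≅ Z^21, C_2 ≅ Z^14.

Boundary ∂_1: C_1 → C_0 sends each edge [p,q] (with p < q) to q − p. For instance
  ∂bg = g − b.
This gives a 7×21 integer matrix of rank 6; reducing to Smith normal form yields diagonal entries (1,1,1,1,1,1).

The boundary map ∂_2: C_2 → C_1 maps a triangle to the signed sum of its edges. For instance
  ∂abg = bg − ag + ab,
  ∂aef = ef − af + ae.
This gives a 21×14 integer matrix of rank 13; reducing to Smith normal form yields diagonal entries (1,1,1,1,1,1,1,1,1,1,1,1,1).

Now H_k = ker ∂_k / im ∂_{k+1}, so:

  H_0: rank C_0 − rank ∂_1 = 7 − 6 = 1, and the invariant factors of ∂_1 are all 1, so H_0 ≅ Z.
  H_1: rank ker ∂_1 − rank ∂_2 = (21 − 6) − 13 = 2, and the invariant factors of ∂_2 are all 1, so H_1 ≅ Z^2.
  H_2: rank ker ∂_2 − rank ∂_3 = (14 − 13) − 0 = 1, and there is no ∂_3, so H_2 ≅ Z.

As a check, the Euler characteristic is 7 − 21 + 14 = 0, which agrees with 1 − 2 + 1 = 0.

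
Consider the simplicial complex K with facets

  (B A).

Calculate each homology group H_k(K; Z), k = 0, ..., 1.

Fix the vertex order A < B and write every simplex with vertices in increasing order. Then dim K = 1 and the simplices of K are:

  0-simplices (2): A, B
  1-simplices (1): AB

giving chain groups C_0 ≅ Z^2, C_1 ≅ Z^1.

∂_1: C_1 → C_0 maps an edge to its endpoints' difference, ∂[p,q] = q − p. For instance
  ∂AB = B − A.
The 2×1 boundary matrix has rank 1 and Smith normal form diag(1).

From H_k ≅ ker(∂_k) / im(∂_{k+1}) we obtain:

  H_0: rank C_0 − rank ∂_1 = 2 − 1 = 1, and the invariant factors of ∂_1 are all 1, so H_0 = Z.
  H_1: rank ker ∂_1 − rank ∂_2 = (1 − 1) − 0 = 0, and there is no ∂_2, so H_1 = 0.

As a check, the Euler characteristic is 2 − 1 = 1, which agrees with 1 − 0 = 1.
(K is a triangulation of the 1-simplex.)

H_0 = Z,  H_1 = 0.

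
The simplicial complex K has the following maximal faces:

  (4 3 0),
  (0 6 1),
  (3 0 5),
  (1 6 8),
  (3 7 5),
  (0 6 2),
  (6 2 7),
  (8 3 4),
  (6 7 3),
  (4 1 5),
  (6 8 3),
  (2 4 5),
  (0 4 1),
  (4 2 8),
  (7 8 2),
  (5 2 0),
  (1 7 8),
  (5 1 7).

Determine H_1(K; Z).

H_1 ≅ Z × Z/2.

Order the vertices as 0 < 1 < 2 < 3 < 4 < 5 < 6 < 7 < 8. Listing each simplex with vertices in this order, K has dimension 2 with simplices:

  0-simplices (9): [0], [1], [2], [3], [4], [5], [6], [7], [8]
  1-simplices (27): (27 of them)
  2-simplices (18): [0,1,4], [0,1,6], [0,2,5], [0,2,6], [0,3,4], [0,3,5], [1,4,5], [1,5,7], [1,6,8], [1,7,8], [2,4,5], [2,4,8], [2,6,7], [2,7,8], [3,4,8], [3,5,7], [3,6,7], [3,6,8]

Hence C_0 ≅ Z^9, C_1 ≅ Z^27, C_2 ≅ Z^18.

Boundary ∂_1: C_1 → C_0 maps an edge to its endpoints' difference, ∂[p,q] = q − p. For instance
  ∂[0,3] = [3] − [0].
The 9×27 boundary matrix has rank 8 and Smith normal form diag(1,1,1,1,1,1,1,1).

The boundary map ∂_2: C_2 → C_1 maps a triangle to the signed sum of its edges. For instance
  ∂[3,5,7] = [5,7] − [3,7] + [3,5],
  ∂[3,6,7] = [6,7] − [3,7] + [3,6].
The 27×18 boundary matrix has rank 18 and Smith normal form diag(1,1,1,1,1,1,1,1,1,1,1,1,1,1,1,1,1,2).

From H_k ≅ ker(∂_k) / im(∂_{k+1}) we obtain:

  H_1: rank ker ∂_1 − rank ∂_2 = (27 − 8) − 18 = 1, and ∂_2 has invariant factor 2 > 1, so H_1 ≅ Z × Z/2.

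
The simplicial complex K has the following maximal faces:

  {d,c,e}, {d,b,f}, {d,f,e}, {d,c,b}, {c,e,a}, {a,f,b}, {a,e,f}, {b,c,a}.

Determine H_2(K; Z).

K has 6 vertices, 12 edges, 8 triangles.
rank ∂_2 = 7, rank ∂_3 = 0 ⇒ b_2 = 8 − 7 − 0 = 1. So H_2 = Z.

H_2 ≅ Z.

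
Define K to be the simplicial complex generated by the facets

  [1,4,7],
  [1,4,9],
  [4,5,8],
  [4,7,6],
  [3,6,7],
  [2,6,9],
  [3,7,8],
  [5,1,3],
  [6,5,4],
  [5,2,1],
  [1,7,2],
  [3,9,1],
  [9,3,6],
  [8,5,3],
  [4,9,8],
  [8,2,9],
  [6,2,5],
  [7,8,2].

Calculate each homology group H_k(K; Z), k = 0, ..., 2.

Order the vertices as 1 < 2 < 3 < 4 < 5 < 6 < 7 < 8 < 9. Listing each simplex with vertices in this order, K has dimension 2 with simplices:

  0-simplices (9): [1], [2], [3], [4], [5], [6], [7], [8], [9]
  1-simplices (27): (27 of them)
  2-simplices (18): [1,2,5], [1,2,7], [1,3,5], [1,3,9], [1,4,7], [1,4,9], [2,5,6], [2,6,9], [2,7,8], [2,8,9], [3,5,8], [3,6,7], [3,6,9], [3,7,8], [4,5,6], [4,5,8], [4,6,7], [4,8,9]

so the chain groups are C_0 ≅ Z^9, C_1 ≅ Z^27, C_2 ≅ Z^18.

Boundary ∂_1: C_1 → C_0 sends each edge [p,q] (with p < q) to q − p. For instance
  ∂[1,4] = [4] − [1].
This gives a 9×27 integer matrix of rank 8; reducing to Smith normal form yields diagonal entries (1,1,1,1,1,1,1,1).

Boundary ∂_2: C_2 → C_1 acts by ∂[p,q,r] = [q,r] − [p,r] + [p,q]. For instance
  ∂[4,8,9] = [8,9] − [4,9] + [4,8],
  ∂[4,5,8] = [5,8] − [4,8] + [4,5].
As a 27×18 matrix over Z this has rank 17, with invariant factors (1,1,1,1,1,1,1,1,1,1,1,1,1,1,1,1,1).

Now H_k = ker ∂_k / im ∂_{k+1}, so:

  H_0: rank C_0 − rank ∂_1 = 9 − 8 = 1, and the invariant factors of ∂_1 are all 1, so H_0 = Z.
  H_1: rank ker ∂_1 − rank ∂_2 = (27 − 8) − 17 = 2, and the invariant factors of ∂_2 are all 1, so H_1 = Z^2.
  H_2: rank ker ∂_2 − rank ∂_3 = (18 − 17) − 0 = 1, and there is no ∂_3, so H_2 = Z.

As a check, the Euler characteristic is 9 − 27 + 18 = 0, which agrees with 1 − 2 + 1 = 0.

H_0 = Z,  H_1 = Z^2,  H_2 = Z.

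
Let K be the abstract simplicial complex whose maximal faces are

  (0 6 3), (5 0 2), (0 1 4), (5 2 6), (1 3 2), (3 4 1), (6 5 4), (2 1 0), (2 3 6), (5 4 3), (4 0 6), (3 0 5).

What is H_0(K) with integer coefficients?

H_0 ≅ Z.

Take the total order 0 < 1 < 2 < 3 < 4 < 5 < 6 on the vertex set. Then K (dimension 2) consists of the simplices:

  0-simplices (7): [0], [1], [2], [3], [4], [5], [6]
  1-simplices (18): [0,1], [0,2], [0,3], [0,4], [0,5], [0,6], [1,2], [1,3], [1,4], [2,3], [2,5], [2,6], [3,4], [3,5], [3,6], [4,5], [4,6], [5,6]
  2-simplices (12): [0,1,2], [0,1,4], [0,2,5], [0,3,5], [0,3,6], [0,4,6], [1,2,3], [1,3,4], [2,3,6], [2,5,6], [3,4,5], [4,5,6]

Hence C_0 ≅ Z^7, C_1 ≅ Z^18, C_2 ≅ Z^12.

∂_1: C_1 → C_0 sends each edge [p,q] (with p < q) to q − p.
As a 7×18 matrix over Z this has rank 6, with invariant factors (1,1,1,1,1,1).

The boundary map ∂_2: C_2 → C_1 sends each 2-simplex [p,q,r] to [q,r] − [p,r] + [p,q]. For instance
  ∂[0,2,5] = [2,5] − [0,5] + [0,2],
  ∂[0,4,6] = [4,6] − [0,6] + [0,4].
The resulting 18×12 matrix has rank 12, and its Smith normal form has invariant factors (1,1,1,1,1,1,1,1,1,1,1,2).

Reading off H_k = ker ∂_k / im ∂_{k+1}:

  H_0: rank C_0 − rank ∂_1 = 7 − 6 = 1, and the invariant factors of ∂_1 are all 1, so H_0 = Z.

(K is a triangulation of the real projective plane RP^2.)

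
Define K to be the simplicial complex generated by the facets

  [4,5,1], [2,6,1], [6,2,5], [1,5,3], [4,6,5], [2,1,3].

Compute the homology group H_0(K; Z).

H_0 = Z.

Fix the vertex order 1 < 2 < 3 < 4 < 5 < 6 and write every simplex with vertices in increasing order. Then dim K = 2 and the simplices of K are:

  0-simplices (6): [1], [2], [3], [4], [5], [6]
  1-simplices (12): [1,2], [1,3], [1,4], [1,5], [1,6], [2,3], [2,5], [2,6], [3,5], [4,5], [4,6], [5,6]
  2-simplices (6): [1,2,3], [1,2,6], [1,3,5], [1,4,5], [2,5,6], [4,5,6]

giving chain groups C_0 ≅ Z^6, C_1 ≅ Z^12, C_2 ≅ Z^6.

∂_1: C_1 → C_0 sends each edge [p,q] (with p < q) to q − p.
The 6×12 boundary matrix has rank 5 and Smith normal form diag(1,1,1,1,1).

∂_2: C_2 → C_1 maps a triangle to the signed sum of its edges. For instance
  ∂[1,4,5] = [4,5] − [1,5] + [1,4],
  ∂[4,5,6] = [5,6] − [4,6] + [4,5].
The resulting 12×6 matrix has rank 6, and its Smith normal form has invariant factors (1,1,1,1,1,1).

Now H_k = ker ∂_k / im ∂_{k+1}, so:

  H_0: rank C_0 − rank ∂_1 = 6 − 5 = 1, and the invariant factors of ∂_1 are all 1, so H_0 ≅ Z.

(K is a triangulation of the cylinder S^1 x I.)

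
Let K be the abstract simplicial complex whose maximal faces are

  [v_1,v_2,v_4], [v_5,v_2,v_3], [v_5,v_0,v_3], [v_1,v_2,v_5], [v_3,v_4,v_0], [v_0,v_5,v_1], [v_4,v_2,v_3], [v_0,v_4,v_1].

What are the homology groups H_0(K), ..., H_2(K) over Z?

H_0 = Z,  H_1 = 0,  H_2 = Z.

Order the vertices as v_0 < v_1 < v_2 < v_3 < v_4 < v_5. Listing each simplex with vertices in this order, K has dimension 2 with simplices:

  0-simplices (6): [v_0], [v_1], [v_2], [v_3], [v_4], [v_5]
  1-simplices (12): [v_0,v_1], [v_0,v_3], [v_0,v_4], [v_0,v_5], [v_1,v_2], [v_1,v_4], [v_1,v_5], [v_2,v_3], [v_2,v_4], [v_2,v_5], [v_3,v_4], [v_3,v_5]
  2-simplices (8): [v_0,v_1,v_4], [v_0,v_1,v_5], [v_0,v_3,v_4], [v_0,v_3,v_5], [v_1,v_2,v_4], [v_1,v_2,v_5], [v_2,v_3,v_4], [v_2,v_3,v_5]

so the chain groups are C_0 ≅ Z^6, C_1 ≅ Z^12, C_2 ≅ Z^8.

∂_1: C_1 → C_0 maps an edge to its endpoints' difference, ∂[p,q] = q − p. For instance
  ∂[v_0,v_1] = [v_1] − [v_0].
As a 6×12 matrix over Z this has rank 5, with invariant factors (1,1,1,1,1).

∂_2: C_2 → C_1 maps a triangle to the signed sum of its edges. For instance
  ∂[v_0,v_3,v_5] = [v_3,v_5] − [v_0,v_5] + [v_0,v_3],
  ∂[v_1,v_2,v_5] = [v_2,v_5] − [v_1,v_5] + [v_1,v_2].
As a 12×8 matrix over Z this has rank 7, with invariant factors (1,1,1,1,1,1,1).

From H_k ≅ ker(∂_k) / im(∂_{k+1}) we obtain:

  H_0: rank C_0 − rank ∂_1 = 6 − 5 = 1, and the invariant factors of ∂_1 are all 1, so H_0 ≅ Z.
  H_1: rank ker ∂_1 − rank ∂_2 = (12 − 5) − 7 = 0, and the invariant factors of ∂_2 are all 1, so H_1 ≅ 0.
  H_2: rank ker ∂_2 − rank ∂_3 = (8 − 7) − 0 = 1, and there is no ∂_3, so H_2 ≅ Z.

(K is a triangulation of the 2-sphere S^2.)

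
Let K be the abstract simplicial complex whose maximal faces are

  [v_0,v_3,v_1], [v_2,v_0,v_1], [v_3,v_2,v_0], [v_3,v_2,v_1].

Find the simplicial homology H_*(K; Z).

H_0 ≅ Z,  H_1 = 0,  H_2 ≅ Z.

Fix the vertex order v_0 < v_1 < v_2 < v_3 and write every simplex with vertices in increasing order. Then dim K = 2 and the simplices of K are:

  0-simplices (4): [v_0], [v_1], [v_2], [v_3]
  1-simplices (6): [v_0,v_1], [v_0,v_2], [v_0,v_3], [v_1,v_2], [v_1,v_3], [v_2,v_3]
  2-simplices (4): [v_0,v_1,v_2], [v_0,v_1,v_3], [v_0,v_2,v_3], [v_1,v_2,v_3]

Hence C_0 ≅ Z^4, C_1 ≅ Z^6, C_2 ≅ Z^4.

∂_1: C_1 → C_0 is given by ∂[p,q] = [q] − [p].
The resulting 4×6 matrix has rank 3, and its Smith normal form has invariant factors (1,1,1).

Boundary ∂_2: C_2 → C_1 sends each 2-simplex [p,q,r] to [q,r] − [p,r] + [p,q]. For instance
  ∂[v_0,v_1,v_2] = [v_1,v_2] − [v_0,v_2] + [v_0,v_1],
  ∂[v_0,v_2,v_3] = [v_2,v_3] − [v_0,v_3] + [v_0,v_2].
The resulting 6×4 matrix has rank 3, and its Smith normal form has invariant factors (1,1,1).

Now H_k = ker ∂_k / im ∂_{k+1}, so:

  H_0: rank C_0 − rank ∂_1 = 4 − 3 = 1, and the invariant factors of ∂_1 are all 1, so H_0 ≅ Z.
  H_1: rank ker ∂_1 − rank ∂_2 = (6 − 3) − 3 = 0, and the invariant factors of ∂_2 are all 1, so H_1 ≅ 0.
  H_2: rank ker ∂_2 − rank ∂_3 = (4 − 3) − 0 = 1, and there is no ∂_3, so H_2 ≅ Z.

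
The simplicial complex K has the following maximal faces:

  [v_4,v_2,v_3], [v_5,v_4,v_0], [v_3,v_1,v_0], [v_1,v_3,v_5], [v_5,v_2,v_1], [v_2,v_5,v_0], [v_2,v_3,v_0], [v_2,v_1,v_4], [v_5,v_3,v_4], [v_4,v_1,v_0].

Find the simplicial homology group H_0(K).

Order the vertices as v_0 < v_1 < v_2 < v_3 < v_4 < v_5. Listing each simplex with vertices in this order, K has dimension 2 with simplices:

  0-simplices (6): [v_0], [v_1], [v_2], [v_3], [v_4], [v_5]
  1-simplices (15): (15 of them)
  2-simplices (10): [v_0,v_1,v_3], [v_0,v_1,v_4], [v_0,v_2,v_3], [v_0,v_2,v_5], [v_0,v_4,v_5], [v_1,v_2,v_4], [v_1,v_2,v_5], [v_1,v_3,v_5], [v_2,v_3,v_4], [v_3,v_4,v_5]

so the chain groups are C_0 ≅ Z^6, C_1 ≅ Z^15, C_2 ≅ Z^10.

∂_1: C_1 → C_0 sends each edge [p,q] (with p < q) to q − p. For instance
  ∂[v_1,v_4] = [v_4] − [v_1].
The resulting 6×15 matrix has rank 5, and its Smith normal form has invariant factors (1,1,1,1,1).

Boundary ∂_2: C_2 → C_1 acts by ∂[p,q,r] = [q,r] − [p,r] + [p,q]. For instance
  ∂[v_0,v_2,v_3] = [v_2,v_3] − [v_0,v_3] + [v_0,v_2],
  ∂[v_0,v_4,v_5] = [v_4,v_5] − [v_0,v_5] + [v_0,v_4].
The resulting 15×10 matrix has rank 10, and its Smith normal form has invariant factors (1,1,1,1,1,1,1,1,1,2).

Now H_k = ker ∂_k / im ∂_{k+1}, so:

  H_0: rank C_0 − rank ∂_1 = 6 − 5 = 1, and the invariant factors of ∂_1 are all 1, so H_0 ≅ Z.

H_0 = Z.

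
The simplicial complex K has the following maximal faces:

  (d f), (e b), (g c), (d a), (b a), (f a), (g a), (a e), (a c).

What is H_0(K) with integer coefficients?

Take the total order a < b < c < d < e < f < g on the vertex set. Then K (dimension 1) consists of the simplices:

  0-simplices (7): a, b, c, d, e, f, g
  1-simplices (9): ab, ac, ad, ae, af, ag, be, cg, df

giving chain groups C_0 ≅ Z^7, C_1 ≅ Z^9.

∂_1: C_1 → C_0 is given by ∂[p,q] = [q] − [p]. For instance
  ∂af = f − a.
The resulting 7×9 matrix has rank 6, and its Smith normal form has invariant factors (1,1,1,1,1,1).

From H_k ≅ ker(∂_k) / im(∂_{k+1}) we obtain:

  H_0: rank C_0 − rank ∂_1 = 7 − 6 = 1, and the invariant factors of ∂_1 are all 1, so H_0 = Z.

H_0 = Z.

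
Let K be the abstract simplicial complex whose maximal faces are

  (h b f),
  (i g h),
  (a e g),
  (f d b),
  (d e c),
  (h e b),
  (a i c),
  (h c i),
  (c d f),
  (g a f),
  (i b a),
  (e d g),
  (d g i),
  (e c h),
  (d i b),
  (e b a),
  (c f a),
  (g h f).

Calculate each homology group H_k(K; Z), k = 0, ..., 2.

H_0 = Z,  H_1 = Z^2,  H_2 = Z.

Take the total order a < b < c < d < e < f < g < h < i on the vertex set. Then K (dimension 2) consists of the simplices:

  0-simplices (9): a, b, c, d, e, f, g, h, i
  1-simplices (27): ab, ac, ae, af, ag, ai, bd, be, bf, bh, bi, cd, ce, cf, ch, ci, de, df, dg, di, eg, eh, fg, fh, gh, gi, hi
  2-simplices (18): abe, abi, acf, aci, aeg, afg, bdf, bdi, beh, bfh, cde, cdf, ceh, chi, deg, dgi, fgh, ghi

so the chain groups are C_0 ≅ Z^9, C_1 ≅ Z^27, C_2 ≅ Z^18.

Boundary ∂_1: C_1 → C_0 sends each edge [p,q] (with p < q) to q − p. For instance
  ∂de = e − d.
The 9×27 boundary matrix has rank 8 and Smith normal form diag(1,1,1,1,1,1,1,1).

Boundary ∂_2: C_2 → C_1 maps a triangle to the signed sum of its edges. For instance
  ∂deg = eg − dg + de,
  ∂bdf = df − bf + bd.
The 27×18 boundary matrix has rank 17 and Smith normal form diag(1,1,1,1,1,1,1,1,1,1,1,1,1,1,1,1,1).

From H_k ≅ ker(∂_k) / im(∂_{k+1}) we obtain:

  H_0: rank C_0 − rank ∂_1 = 9 − 8 = 1, and the invariant factors of ∂_1 are all 1, so H_0 ≅ Z.
  H_1: rank ker ∂_1 − rank ∂_2 = (27 − 8) − 17 = 2, and the invariant factors of ∂_2 are all 1, so H_1 ≅ Z^2.
  H_2: rank ker ∂_2 − rank ∂_3 = (18 − 17) − 0 = 1, and there is no ∂_3, so H_2 ≅ Z.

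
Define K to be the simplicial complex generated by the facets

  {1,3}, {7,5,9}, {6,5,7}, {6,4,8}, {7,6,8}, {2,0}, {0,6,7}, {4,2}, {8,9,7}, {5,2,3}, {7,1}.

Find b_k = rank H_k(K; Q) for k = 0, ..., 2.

b_0 = 1, b_1 = 3, b_2 = 0.

Take the total order 0 < 1 < 2 < 3 < 4 < 5 < 6 < 7 < 8 < 9 on the vertex set. Then K (dimension 2) consists of the simplices:

  0-simplices (10): [0], [1], [2], [3], [4], [5], [6], [7], [8], [9]
  1-simplices (19): [0,2], [0,6], [0,7], [1,3], [1,7], [2,3], [2,4], [2,5], [3,5], [4,6], [4,8], [5,6], [5,7], [5,9], [6,7], [6,8], [7,8], [7,9], [8,9]
  2-simplices (7): [0,6,7], [2,3,5], [4,6,8], [5,6,7], [5,7,9], [6,7,8], [7,8,9]

giving chain groups C_0 ≅ Z^10, C_1 ≅ Z^19, C_2 ≅ Z^7.

The boundary map ∂_1: C_1 → C_0 sends each edge [p,q] (with p < q) to q − p. For instance
  ∂[0,6] = [6] − [0].
The 10×19 boundary matrix has rank 9 and Smith normal form diag(1,1,1,1,1,1,1,1,1).

The boundary map ∂_2: C_2 → C_1 maps a triangle to the signed sum of its edges. For instance
  ∂[2,3,5] = [3,5] − [2,5] + [2,3],
  ∂[5,7,9] = [7,9] − [5,9] + [5,7].
The 19×7 boundary matrix has rank 7 and Smith normal form diag(1,1,1,1,1,1,1).

Computing H_k = (kernel of ∂_k) / (image of ∂_{k+1}):

  H_0: rank C_0 − rank ∂_1 = 10 − 9 = 1, and the invariant factors of ∂_1 are all 1, so H_0 = Z.
  H_1: rank ker ∂_1 − rank ∂_2 = (19 − 9) − 7 = 3, and the invariant factors of ∂_2 are all 1, so H_1 = Z^3.
  H_2: rank ker ∂_2 − rank ∂_3 = (7 − 7) − 0 = 0, and there is no ∂_3, so H_2 = 0.

Hence the Betti numbers are b_0 = 1, b_1 = 3, b_2 = 0.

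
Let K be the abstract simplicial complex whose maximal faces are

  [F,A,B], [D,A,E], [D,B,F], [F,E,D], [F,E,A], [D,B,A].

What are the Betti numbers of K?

Fix the vertex order A < B < D < E < F and write every simplex with vertices in increasing order. Then dim K = 2 and the simplices of K are:

  0-simplices (5): A, B, D, E, F
  1-simplices (9): AB, AD, AE, AF, BD, BF, DE, DF, EF
  2-simplices (6): ABD, ABF, ADE, AEF, BDF, DEF

giving chain groups C_0 ≅ Z^5, C_1 ≅ Z^9, C_2 ≅ Z^6.

∂_1: C_1 → C_0 sends each edge [p,q] (with p < q) to q − p.
This gives a 5×9 integer matrix of rank 4; reducing to Smith normal form yields diagonal entries (1,1,1,1).

The boundary map ∂_2: C_2 → C_1 sends each 2-simplex [p,q,r] to [q,r] − [p,r] + [p,q]. For instance
  ∂ABD = BD − AD + AB,
  ∂BDF = DF − BF + BD.
This gives a 9×6 integer matrix of rank 5; reducing to Smith normal form yields diagonal entries (1,1,1,1,1).

Computing H_k = (kernel of ∂_k) / (image of ∂_{k+1}):

  H_0: rank C_0 − rank ∂_1 = 5 − 4 = 1, and the invariant factors of ∂_1 are all 1, so H_0 ≅ Z.
  H_1: rank ker ∂_1 − rank ∂_2 = (9 − 4) − 5 = 0, and the invariant factors of ∂_2 are all 1, so H_1 ≅ 0.
  H_2: rank ker ∂_2 − rank ∂_3 = (6 − 5) − 0 = 1, and there is no ∂_3, so H_2 ≅ Z.

As a check, the Euler characteristic is 5 − 9 + 6 = 2, which agrees with 1 − 0 + 1 = 2.

Hence the Betti numbers are b_0 = 1, b_1 = 0, b_2 = 1.

b_0 = 1, b_1 = 0, b_2 = 1.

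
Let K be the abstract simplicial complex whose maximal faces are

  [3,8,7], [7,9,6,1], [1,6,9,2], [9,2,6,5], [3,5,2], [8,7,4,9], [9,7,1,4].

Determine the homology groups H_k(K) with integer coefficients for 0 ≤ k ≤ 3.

Order the vertices as 1 < 2 < 3 < 4 < 5 < 6 < 7 < 8 < 9. Listing each simplex with vertices in this order, K has dimension 3 with simplices:

  0-simplices (9): [1], [2], [3], [4], [5], [6], [7], [8], [9]
  1-simplices (22): [1,2], [1,4], [1,6], [1,7], [1,9], [2,3], [2,5], [2,6], [2,9], [3,5], [3,7], [3,8], [4,7], [4,8], [4,9], [5,6], [5,9], [6,7], [6,9], [7,8], [7,9], [8,9]
  2-simplices (18): [1,2,6], [1,2,9], [1,4,7], [1,4,9], [1,6,7], [1,6,9], [1,7,9], [2,3,5], [2,5,6], [2,5,9], [2,6,9], [3,7,8], [4,7,8], [4,7,9], [4,8,9], [5,6,9], [6,7,9], [7,8,9]
  3-simplices (5): [1,2,6,9], [1,4,7,9], [1,6,7,9], [2,5,6,9], [4,7,8,9]

Hence C_0 ≅ Z^9, C_1 ≅ Z^22, C_2 ≅ Z^18, C_3 ≅ Z^5.

The boundary map ∂_1: C_1 → C_0 is given by ∂[p,q] = [q] − [p]. For instance
  ∂[3,7] = [7] − [3].
This gives a 9×22 integer matrix of rank 8; reducing to Smith normal form yields diagonal entries (1,1,1,1,1,1,1,1).

The boundary map ∂_2: C_2 → C_1 sends each 2-simplex [p,q,r] to [q,r] − [p,r] + [p,q]. For instance
  ∂[1,2,9] = [2,9] − [1,9] + [1,2],
  ∂[2,6,9] = [6,9] − [2,9] + [2,6].
As a 22×18 matrix over Z this has rank 13, with invariant factors (1,1,1,1,1,1,1,1,1,1,1,1,1).

Boundary ∂_3: C_3 → C_2 sends each 3-simplex σ to the alternating sum Σ_i (−1)^i (σ with its i-th vertex removed). For instance
  ∂[1,4,7,9] = [4,7,9] − [1,7,9] + [1,4,9] − [1,4,7],
  ∂[4,7,8,9] = [7,8,9] − [4,8,9] + [4,7,9] − [4,7,8].
This gives a 18×5 integer matrix of rank 5; reducing to Smith normal form yields diagonal entries (1,1,1,1,1).

Reading off H_k = ker ∂_k / im ∂_{k+1}:

  H_0: rank C_0 − rank ∂_1 = 9 − 8 = 1, and the invariant factors of ∂_1 are all 1, so H_0 = Z.
  H_1: rank ker ∂_1 − rank ∂_2 = (22 − 8) − 13 = 1, and the invariant factors of ∂_2 are all 1, so H_1 = Z.
  H_2: rank ker ∂_2 − rank ∂_3 = (18 − 13) − 5 = 0, and the invariant factors of ∂_3 are all 1, so H_2 = 0.
  H_3: rank ker ∂_3 − rank ∂_4 = (5 − 5) − 0 = 0, and there is no ∂_4, so H_3 = 0.

As a check, the Euler characteristic is 9 − 22 + 18 − 5 = 0, which agrees with 1 − 1 + 0 − 0 = 0.

H_0 ≅ Z,  H_1 ≅ Z,  H_2 = 0,  H_3 = 0.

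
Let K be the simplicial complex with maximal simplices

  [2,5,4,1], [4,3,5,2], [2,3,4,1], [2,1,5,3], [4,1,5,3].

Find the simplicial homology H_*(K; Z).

H_0 ≅ Z,  H_1 = 0,  H_2 = 0,  H_3 ≅ Z.

Fix the vertex order 1 < 2 < 3 < 4 < 5 and write every simplex with vertices in increasing order. Then dim K = 3 and the simplices of K are:

  0-simplices (5): [1], [2], [3], [4], [5]
  1-simplices (10): [1,2], [1,3], [1,4], [1,5], [2,3], [2,4], [2,5], [3,4], [3,5], [4,5]
  2-simplices (10): [1,2,3], [1,2,4], [1,2,5], [1,3,4], [1,3,5], [1,4,5], [2,3,4], [2,3,5], [2,4,5], [3,4,5]
  3-simplices (5): [1,2,3,4], [1,2,3,5], [1,2,4,5], [1,3,4,5], [2,3,4,5]

so the chain groups are C_0 ≅ Z^5, C_1 ≅ Z^10, C_2 ≅ Z^10, C_3 ≅ Z^5.

Boundary ∂_1: C_1 → C_0 is given by ∂[p,q] = [q] − [p]. For instance
  ∂[1,2] = [2] − [1].
The resulting 5×10 matrix has rank 4, and its Smith normal form has invariant factors (1,1,1,1).

Boundary ∂_2: C_2 → C_1 sends each 2-simplex [p,q,r] to [q,r] − [p,r] + [p,q]. For instance
  ∂[2,4,5] = [4,5] − [2,5] + [2,4],
  ∂[2,3,4] = [3,4] − [2,4] + [2,3].
The resulting 10×10 matrix has rank 6, and its Smith normal form has invariant factors (1,1,1,1,1,1).

Boundary ∂_3: C_3 → C_2 sends each 3-simplex σ to the alternating sum Σ_i (−1)^i (σ with its i-th vertex removed). For instance
  ∂[2,3,4,5] = [3,4,5] − [2,4,5] + [2,3,5] − [2,3,4],
  ∂[1,2,3,5] = [2,3,5] − [1,3,5] + [1,2,5] − [1,2,3].
The resulting 10×5 matrix has rank 4, and its Smith normal form has invariant factors (1,1,1,1).

From H_k ≅ ker(∂_k) / im(∂_{k+1}) we obtain:

  H_0: rank C_0 − rank ∂_1 = 5 − 4 = 1, and the invariant factors of ∂_1 are all 1, so H_0 ≅ Z.
  H_1: rank ker ∂_1 − rank ∂_2 = (10 − 4) − 6 = 0, and the invariant factors of ∂_2 are all 1, so H_1 ≅ 0.
  H_2: rank ker ∂_2 − rank ∂_3 = (10 − 6) − 4 = 0, and the invariant factors of ∂_3 are all 1, so H_2 ≅ 0.
  H_3: rank ker ∂_3 − rank ∂_4 = (5 − 4) − 0 = 1, and there is no ∂_4, so H_3 ≅ Z.

(K is a triangulation of the 3-sphere S^3.)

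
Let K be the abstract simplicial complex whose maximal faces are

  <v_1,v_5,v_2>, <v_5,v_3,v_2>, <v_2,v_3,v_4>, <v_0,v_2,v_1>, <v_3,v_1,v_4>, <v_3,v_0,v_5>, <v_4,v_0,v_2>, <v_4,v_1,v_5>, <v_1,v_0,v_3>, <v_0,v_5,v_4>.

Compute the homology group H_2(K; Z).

Fix the vertex order v_0 < v_1 < v_2 < v_3 < v_4 < v_5 and write every simplex with vertices in increasing order. Then dim K = 2 and the simplices of K are:

  0-simplices (6): [v_0], [v_1], [v_2], [v_3], [v_4], [v_5]
  1-simplices (15): (15 of them)
  2-simplices (10): [v_0,v_1,v_2], [v_0,v_1,v_3], [v_0,v_2,v_4], [v_0,v_3,v_5], [v_0,v_4,v_5], [v_1,v_2,v_5], [v_1,v_3,v_4], [v_1,v_4,v_5], [v_2,v_3,v_4], [v_2,v_3,v_5]

so the chain groups are C_0 ≅ Z^6, C_1 ≅ Z^15, C_2 ≅ Z^10.

Boundary ∂_1: C_1 → C_0 sends each edge [p,q] (with p < q) to q − p. For instance
  ∂[v_2,v_5] = [v_5] − [v_2].
As a 6×15 matrix over Z this has rank 5, with invariant factors (1,1,1,1,1).

The boundary map ∂_2: C_2 → C_1 sends each 2-simplex [p,q,r] to [q,r] − [p,r] + [p,q]. For instance
  ∂[v_1,v_2,v_5] = [v_2,v_5] − [v_1,v_5] + [v_1,v_2],
  ∂[v_0,v_2,v_4] = [v_2,v_4] − [v_0,v_4] + [v_0,v_2].
The resulting 15×10 matrix has rank 10, and its Smith normal form has invariant factors (1,1,1,1,1,1,1,1,1,2).

Now H_k = ker ∂_k / im ∂_{k+1}, so:

  H_2: rank ker ∂_2 − rank ∂_3 = (10 − 10) − 0 = 0, and there is no ∂_3, so H_2 = 0.

H_2 = 0.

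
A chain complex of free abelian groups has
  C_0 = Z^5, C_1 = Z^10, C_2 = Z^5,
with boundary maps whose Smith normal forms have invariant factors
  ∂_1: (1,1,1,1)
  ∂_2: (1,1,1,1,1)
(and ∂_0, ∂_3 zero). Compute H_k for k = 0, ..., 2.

H_0: b_0 = 5 − 0 − 4 = 1; torsion from ∂_1 factors > 1: none. So H_0 ≅ Z.
H_1: b_1 = 10 − 4 − 5 = 1; torsion from ∂_2 factors > 1: none. So H_1 ≅ Z.
H_2: b_2 = 5 − 5 − 0 = 0; torsion from ∂_3 factors > 1: none. So H_2 ≅ 0.

H_0 ≅ Z,  H_1 ≅ Z,  H_2 = 0.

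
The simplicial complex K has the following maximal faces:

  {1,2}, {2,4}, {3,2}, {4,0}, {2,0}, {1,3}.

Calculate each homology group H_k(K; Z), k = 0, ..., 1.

H_0 = Z,  H_1 = Z^2.

K has 5 vertices, 6 edges.
rank ∂_0 = 0, rank ∂_1 = 4 ⇒ b_0 = 5 − 0 − 4 = 1; all invariant factors of ∂_1 are 1 so no torsion. So H_0 = Z.
rank ∂_1 = 4, rank ∂_2 = 0 ⇒ b_1 = 6 − 4 − 0 = 2. So H_1 = Z^2.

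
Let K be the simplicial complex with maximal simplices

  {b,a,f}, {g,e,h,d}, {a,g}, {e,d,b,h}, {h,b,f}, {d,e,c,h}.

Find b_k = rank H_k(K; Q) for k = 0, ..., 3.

b_0 = 1, b_1 = 1, b_2 = 0, b_3 = 0.

K has 8 vertices, 17 edges, 12 triangles, 3 3-simplices.
rank ∂_0 = 0, rank ∂_1 = 7 ⇒ b_0 = 8 − 0 − 7 = 1; all invariant factors of ∂_1 are 1 so no torsion. So H_0 = Z.
rank ∂_1 = 7, rank ∂_2 = 9 ⇒ b_1 = 17 − 7 − 9 = 1; all invariant factors of ∂_2 are 1 so no torsion. So H_1 = Z.
rank ∂_2 = 9, rank ∂_3 = 3 ⇒ b_2 = 12 − 9 − 3 = 0; all invariant factors of ∂_3 are 1 so no torsion. So H_2 = 0.
rank ∂_3 = 3, rank ∂_4 = 0 ⇒ b_3 = 3 − 3 − 0 = 0. So H_3 = 0.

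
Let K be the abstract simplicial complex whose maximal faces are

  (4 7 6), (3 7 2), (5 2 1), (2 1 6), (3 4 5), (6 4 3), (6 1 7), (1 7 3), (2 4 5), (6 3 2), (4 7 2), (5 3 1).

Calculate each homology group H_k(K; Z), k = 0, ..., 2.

H_0 ≅ Z,  H_1 ≅ Z/2,  H_2 = 0.

Order the vertices as 1 < 2 < 3 < 4 < 5 < 6 < 7. Listing each simplex with vertices in this order, K has dimension 2 with simplices:

  0-simplices (7): [1], [2], [3], [4], [5], [6], [7]
  1-simplices (18): [1,2], [1,3], [1,5], [1,6], [1,7], [2,3], [2,4], [2,5], [2,6], [2,7], [3,4], [3,5], [3,6], [3,7], [4,5], [4,6], [4,7], [6,7]
  2-simplices (12): [1,2,5], [1,2,6], [1,3,5], [1,3,7], [1,6,7], [2,3,6], [2,3,7], [2,4,5], [2,4,7], [3,4,5], [3,4,6], [4,6,7]

Hence C_0 ≅ Z^7, C_1 ≅ Z^18, C_2 ≅ Z^12.

Boundary ∂_1: C_1 → C_0 sends each edge [p,q] (with p < q) to q − p. For instance
  ∂[2,6] = [6] − [2].
The 7×18 boundary matrix has rank 6 and Smith normal form diag(1,1,1,1,1,1).

Boundary ∂_2: C_2 → C_1 acts by ∂[p,q,r] = [q,r] − [p,r] + [p,q]. For instance
  ∂[2,4,7] = [4,7] − [2,7] + [2,4],
  ∂[3,4,5] = [4,5] − [3,5] + [3,4].
This gives a 18×12 integer matrix of rank 12; reducing to Smith normal form yields diagonal entries (1,1,1,1,1,1,1,1,1,1,1,2).

Now H_k = ker ∂_k / im ∂_{k+1}, so:

  H_0: rank C_0 − rank ∂_1 = 7 − 6 = 1, and the invariant factors of ∂_1 are all 1, so H_0 = Z.
  H_1: rank ker ∂_1 − rank ∂_2 = (18 − 6) − 12 = 0, and ∂_2 has invariant factor 2 > 1, so H_1 = Z/2.
  H_2: rank ker ∂_2 − rank ∂_3 = (12 − 12) − 0 = 0, and there is no ∂_3, so H_2 = 0.

As a check, the Euler characteristic is 7 − 18 + 12 = 1, which agrees with 1 − 0 + 0 = 1.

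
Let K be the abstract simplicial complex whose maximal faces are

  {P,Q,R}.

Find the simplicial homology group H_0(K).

Order the vertices as P < Q < R. Listing each simplex with vertices in this order, K has dimension 2 with simplices:

  0-simplices (3): P, Q, R
  1-simplices (3): PQ, PR, QR
  2-simplices (1): PQR

so the chain groups are C_0 ≅ Z^3, C_1 ≅ Z^3, C_2 ≅ Z^1.

Boundary ∂_1: C_1 → C_0 sends each edge [p,q] (with p < q) to q − p. For instance
  ∂QR = R − Q.
The resulting 3×3 matrix has rank 2, and its Smith normal form has invariant factors (1,1).

The boundary map ∂_2: C_2 → C_1 sends each 2-simplex [p,q,r] to [q,r] − [p,r] + [p,q]. For instance
  ∂PQR = QR − PR + PQ.
The resulting 3×1 matrix has rank 1, and its Smith normal form has invariant factors (1).

Reading off H_k = ker ∂_k / im ∂_{k+1}:

  H_0: rank C_0 − rank ∂_1 = 3 − 2 = 1, and the invariant factors of ∂_1 are all 1, so H_0 = Z.

(K is a triangulation of the 2-simplex.)

H_0 ≅ Z.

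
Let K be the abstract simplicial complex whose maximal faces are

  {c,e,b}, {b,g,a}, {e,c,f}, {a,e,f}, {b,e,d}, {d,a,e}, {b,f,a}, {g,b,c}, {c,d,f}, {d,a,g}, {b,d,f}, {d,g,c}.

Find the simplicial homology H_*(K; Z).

H_0 ≅ Z,  H_1 ≅ Z_2,  H_2 = 0.

Order the vertices as a < b < c < d < e < f < g. Listing each simplex with vertices in this order, K has dimension 2 with simplices:

  0-simplices (7): a, b, c, d, e, f, g
  1-simplices (18): ab, ad, ae, af, ag, bc, bd, be, bf, bg, cd, ce, cf, cg, de, df, dg, ef
  2-simplices (12): abf, abg, ade, adg, aef, bce, bcg, bde, bdf, cdf, cdg, cef

so the chain groups are C_0 ≅ Z^7, C_1 ≅ Z^18, C_2 ≅ Z^12.

Boundary ∂_1: C_1 → C_0 sends each edge [p,q] (with p < q) to q − p.
As a 7×18 matrix over Z this has rank 6, with invariant factors (1,1,1,1,1,1).

∂_2: C_2 → C_1 acts by ∂[p,q,r] = [q,r] − [p,r] + [p,q]. For instance
  ∂bcg = cg − bg + bc,
  ∂bdf = df − bf + bd.
The 18×12 boundary matrix has rank 12 and Smith normal form diag(1,1,1,1,1,1,1,1,1,1,1,2).

From H_k ≅ ker(∂_k) / im(∂_{k+1}) we obtain:

  H_0: rank C_0 − rank ∂_1 = 7 − 6 = 1, and the invariant factors of ∂_1 are all 1, so H_0 = Z.
  H_1: rank ker ∂_1 − rank ∂_2 = (18 − 6) − 12 = 0, and ∂_2 has invariant factor 2 > 1, so H_1 = Z_2.
  H_2: rank ker ∂_2 − rank ∂_3 = (12 − 12) − 0 = 0, and there is no ∂_3, so H_2 = 0.

As a check, the Euler characteristic is 7 − 18 + 12 = 1, which agrees with 1 − 0 + 0 = 1.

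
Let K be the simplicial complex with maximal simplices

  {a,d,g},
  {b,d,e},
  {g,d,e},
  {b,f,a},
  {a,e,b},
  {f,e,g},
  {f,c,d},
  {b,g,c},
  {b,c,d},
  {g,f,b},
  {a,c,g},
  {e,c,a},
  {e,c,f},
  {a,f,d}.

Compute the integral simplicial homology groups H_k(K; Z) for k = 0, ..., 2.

H_0 ≅ Z,  H_1 ≅ Z^2,  H_2 ≅ Z.

We work with the vertex ordering a < b < c < d < e < f < g. The simplices of K, each written with vertices in increasing order, are:

  0-simplices (7): a, b, c, d, e, f, g
  1-simplices (21): ab, ac, ad, ae, af, ag, bc, bd, be, bf, bg, cd, ce, cf, cg, de, df, dg, ef, eg, fg
  2-simplices (14): abe, abf, ace, acg, adf, adg, bcd, bcg, bde, bfg, cdf, cef, deg, efg

Hence C_0 ≅ Z^7, C_1 ≅ Z^21, C_2 ≅ Z^14.

∂_1: C_1 → C_0 is given by ∂[p,q] = [q] − [p]. For instance
  ∂cd = d − c.
The 7×21 boundary matrix has rank 6 and Smith normal form diag(1,1,1,1,1,1).

Boundary ∂_2: C_2 → C_1 sends each 2-simplex [p,q,r] to [q,r] − [p,r] + [p,q]. For instance
  ∂bcd = cd − bd + bc,
  ∂cdf = df − cf + cd.
This gives a 21×14 integer matrix of rank 13; reducing to Smith normal form yields diagonal entries (1,1,1,1,1,1,1,1,1,1,1,1,1).

Now H_k = ker ∂_k / im ∂_{k+1}, so:

  H_0: rank C_0 − rank ∂_1 = 7 − 6 = 1, and the invariant factors of ∂_1 are all 1, so H_0 ≅ Z.
  H_1: rank ker ∂_1 − rank ∂_2 = (21 − 6) − 13 = 2, and the invariant factors of ∂_2 are all 1, so H_1 ≅ Z^2.
  H_2: rank ker ∂_2 − rank ∂_3 = (14 − 13) − 0 = 1, and there is no ∂_3, so H_2 ≅ Z.

As a check, the Euler characteristic is 7 − 21 + 14 = 0, which agrees with 1 − 2 + 1 = 0.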